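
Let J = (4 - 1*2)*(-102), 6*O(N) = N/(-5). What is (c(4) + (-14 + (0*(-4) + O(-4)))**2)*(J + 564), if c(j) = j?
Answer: 353312/5 ≈ 70662.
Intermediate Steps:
O(N) = -N/30 (O(N) = (N/(-5))/6 = (N*(-1/5))/6 = (-N/5)/6 = -N/30)
J = -204 (J = (4 - 2)*(-102) = 2*(-102) = -204)
(c(4) + (-14 + (0*(-4) + O(-4)))**2)*(J + 564) = (4 + (-14 + (0*(-4) - 1/30*(-4)))**2)*(-204 + 564) = (4 + (-14 + (0 + 2/15))**2)*360 = (4 + (-14 + 2/15)**2)*360 = (4 + (-208/15)**2)*360 = (4 + 43264/225)*360 = (44164/225)*360 = 353312/5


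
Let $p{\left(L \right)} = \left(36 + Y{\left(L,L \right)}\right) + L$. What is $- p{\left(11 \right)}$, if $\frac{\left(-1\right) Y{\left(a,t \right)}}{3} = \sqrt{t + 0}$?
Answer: $-47 + 3 \sqrt{11} \approx -37.05$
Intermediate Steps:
$Y{\left(a,t \right)} = - 3 \sqrt{t}$ ($Y{\left(a,t \right)} = - 3 \sqrt{t + 0} = - 3 \sqrt{t}$)
$p{\left(L \right)} = 36 + L - 3 \sqrt{L}$ ($p{\left(L \right)} = \left(36 - 3 \sqrt{L}\right) + L = 36 + L - 3 \sqrt{L}$)
$- p{\left(11 \right)} = - (36 + 11 - 3 \sqrt{11}) = - (47 - 3 \sqrt{11}) = -47 + 3 \sqrt{11}$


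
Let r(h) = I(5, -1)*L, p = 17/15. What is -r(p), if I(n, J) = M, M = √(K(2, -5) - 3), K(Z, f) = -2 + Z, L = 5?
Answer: -5*I*√3 ≈ -8.6602*I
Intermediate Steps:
M = I*√3 (M = √((-2 + 2) - 3) = √(0 - 3) = √(-3) = I*√3 ≈ 1.732*I)
p = 17/15 (p = 17*(1/15) = 17/15 ≈ 1.1333)
I(n, J) = I*√3
r(h) = 5*I*√3 (r(h) = (I*√3)*5 = 5*I*√3)
-r(p) = -5*I*√3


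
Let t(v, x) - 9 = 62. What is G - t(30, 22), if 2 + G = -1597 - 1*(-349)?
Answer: -1321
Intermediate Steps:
G = -1250 (G = -2 + (-1597 - 1*(-349)) = -2 + (-1597 + 349) = -2 - 1248 = -1250)
t(v, x) = 71 (t(v, x) = 9 + 62 = 71)
G - t(30, 22) = -1250 - 1*71 = -1250 - 71 = -1321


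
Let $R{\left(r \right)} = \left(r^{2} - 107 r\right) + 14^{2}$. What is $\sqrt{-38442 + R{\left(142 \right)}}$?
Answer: $2 i \sqrt{8319} \approx 182.42 i$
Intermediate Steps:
$R{\left(r \right)} = 196 + r^{2} - 107 r$ ($R{\left(r \right)} = \left(r^{2} - 107 r\right) + 196 = 196 + r^{2} - 107 r$)
$\sqrt{-38442 + R{\left(142 \right)}} = \sqrt{-38442 + \left(196 + 142^{2} - 15194\right)} = \sqrt{-38442 + \left(196 + 20164 - 15194\right)} = \sqrt{-38442 + 5166} = \sqrt{-33276} = 2 i \sqrt{8319}$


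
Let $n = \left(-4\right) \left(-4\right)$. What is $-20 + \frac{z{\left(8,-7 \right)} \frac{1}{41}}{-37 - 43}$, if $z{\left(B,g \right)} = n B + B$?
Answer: $- \frac{8217}{410} \approx -20.041$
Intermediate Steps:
$n = 16$
$z{\left(B,g \right)} = 17 B$ ($z{\left(B,g \right)} = 16 B + B = 17 B$)
$-20 + \frac{z{\left(8,-7 \right)} \frac{1}{41}}{-37 - 43} = -20 + \frac{17 \cdot 8 \cdot \frac{1}{41}}{-37 - 43} = -20 + \frac{136 \cdot \frac{1}{41}}{-80} = -20 + \frac{136}{41} \left(- \frac{1}{80}\right) = -20 - \frac{17}{410} = - \frac{8217}{410}$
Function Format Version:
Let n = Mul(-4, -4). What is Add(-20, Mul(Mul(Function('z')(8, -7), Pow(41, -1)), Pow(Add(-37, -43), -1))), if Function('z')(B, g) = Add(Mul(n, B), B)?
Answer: Rational(-8217, 410) ≈ -20.041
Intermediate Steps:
n = 16
Function('z')(B, g) = Mul(17, B) (Function('z')(B, g) = Add(Mul(16, B), B) = Mul(17, B))
Add(-20, Mul(Mul(Function('z')(8, -7), Pow(41, -1)), Pow(Add(-37, -43), -1))) = Add(-20, Mul(Mul(Mul(17, 8), Pow(41, -1)), Pow(Add(-37, -43), -1))) = Add(-20, Mul(Mul(136, Rational(1, 41)), Pow(-80, -1))) = Add(-20, Mul(Rational(136, 41), Rational(-1, 80))) = Add(-20, Rational(-17, 410)) = Rational(-8217, 410)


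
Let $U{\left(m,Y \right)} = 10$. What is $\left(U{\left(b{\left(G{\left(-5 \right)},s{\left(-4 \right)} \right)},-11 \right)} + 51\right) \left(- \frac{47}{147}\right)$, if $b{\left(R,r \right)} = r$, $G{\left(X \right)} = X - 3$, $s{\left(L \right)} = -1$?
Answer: $- \frac{2867}{147} \approx -19.503$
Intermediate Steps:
$G{\left(X \right)} = -3 + X$
$\left(U{\left(b{\left(G{\left(-5 \right)},s{\left(-4 \right)} \right)},-11 \right)} + 51\right) \left(- \frac{47}{147}\right) = \left(10 + 51\right) \left(- \frac{47}{147}\right) = 61 \left(\left(-47\right) \frac{1}{147}\right) = 61 \left(- \frac{47}{147}\right) = - \frac{2867}{147}$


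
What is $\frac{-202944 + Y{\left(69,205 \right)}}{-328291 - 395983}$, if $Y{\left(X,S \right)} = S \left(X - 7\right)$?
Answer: $\frac{95117}{362137} \approx 0.26265$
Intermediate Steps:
$Y{\left(X,S \right)} = S \left(-7 + X\right)$
$\frac{-202944 + Y{\left(69,205 \right)}}{-328291 - 395983} = \frac{-202944 + 205 \left(-7 + 69\right)}{-328291 - 395983} = \frac{-202944 + 205 \cdot 62}{-724274} = \left(-202944 + 12710\right) \left(- \frac{1}{724274}\right) = \left(-190234\right) \left(- \frac{1}{724274}\right) = \frac{95117}{362137}$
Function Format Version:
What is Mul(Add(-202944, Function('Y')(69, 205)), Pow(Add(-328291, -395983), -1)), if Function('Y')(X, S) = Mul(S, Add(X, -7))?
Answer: Rational(95117, 362137) ≈ 0.26265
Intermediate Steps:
Function('Y')(X, S) = Mul(S, Add(-7, X))
Mul(Add(-202944, Function('Y')(69, 205)), Pow(Add(-328291, -395983), -1)) = Mul(Add(-202944, Mul(205, Add(-7, 69))), Pow(Add(-328291, -395983), -1)) = Mul(Add(-202944, Mul(205, 62)), Pow(-724274, -1)) = Mul(Add(-202944, 12710), Rational(-1, 724274)) = Mul(-190234, Rational(-1, 724274)) = Rational(95117, 362137)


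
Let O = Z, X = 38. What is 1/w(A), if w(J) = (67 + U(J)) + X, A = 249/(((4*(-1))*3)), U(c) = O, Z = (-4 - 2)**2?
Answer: 1/141 ≈ 0.0070922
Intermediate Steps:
Z = 36 (Z = (-6)**2 = 36)
O = 36
U(c) = 36
A = -83/4 (A = 249/((-4*3)) = 249/(-12) = 249*(-1/12) = -83/4 ≈ -20.750)
w(J) = 141 (w(J) = (67 + 36) + 38 = 103 + 38 = 141)
1/w(A) = 1/141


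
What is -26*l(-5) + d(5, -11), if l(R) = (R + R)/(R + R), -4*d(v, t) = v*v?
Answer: -129/4 ≈ -32.250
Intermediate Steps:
d(v, t) = -v**2/4 (d(v, t) = -v*v/4 = -v**2/4)
l(R) = 1 (l(R) = (2*R)/((2*R)) = (2*R)*(1/(2*R)) = 1)
-26*l(-5) + d(5, -11) = -26*1 - 1/4*5**2 = -26 - 1/4*25 = -26 - 25/4 = -129/4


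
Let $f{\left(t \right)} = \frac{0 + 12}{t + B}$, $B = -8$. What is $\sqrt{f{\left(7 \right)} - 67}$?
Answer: $i \sqrt{79} \approx 8.8882 i$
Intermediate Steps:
$f{\left(t \right)} = \frac{12}{-8 + t}$ ($f{\left(t \right)} = \frac{0 + 12}{t - 8} = \frac{12}{-8 + t}$)
$\sqrt{f{\left(7 \right)} - 67} = \sqrt{\frac{12}{-8 + 7} - 67} = \sqrt{\frac{12}{-1} - 67} = \sqrt{12 \left(-1\right) - 67} = \sqrt{-12 - 67} = \sqrt{-79} = i \sqrt{79}$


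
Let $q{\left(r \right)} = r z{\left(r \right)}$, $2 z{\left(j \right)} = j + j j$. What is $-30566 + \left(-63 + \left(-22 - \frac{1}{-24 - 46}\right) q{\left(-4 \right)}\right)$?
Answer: $- \frac{1053547}{35} \approx -30101.0$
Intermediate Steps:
$z{\left(j \right)} = \frac{j}{2} + \frac{j^{2}}{2}$ ($z{\left(j \right)} = \frac{j + j j}{2} = \frac{j + j^{2}}{2} = \frac{j}{2} + \frac{j^{2}}{2}$)
$q{\left(r \right)} = \frac{r^{2} \left(1 + r\right)}{2}$ ($q{\left(r \right)} = r \frac{r \left(1 + r\right)}{2} = \frac{r^{2} \left(1 + r\right)}{2}$)
$-30566 + \left(-63 + \left(-22 - \frac{1}{-24 - 46}\right) q{\left(-4 \right)}\right) = -30566 - \left(63 - \left(-22 - \frac{1}{-24 - 46}\right) \frac{\left(-4\right)^{2} \left(1 - 4\right)}{2}\right) = -30566 - \left(63 - \left(-22 - \frac{1}{-70}\right) \frac{1}{2} \cdot 16 \left(-3\right)\right) = -30566 - \left(63 - \left(-22 - - \frac{1}{70}\right) \left(-24\right)\right) = -30566 - \left(63 - \left(-22 + \frac{1}{70}\right) \left(-24\right)\right) = -30566 - - \frac{16263}{35} = -30566 + \left(-63 + \frac{18468}{35}\right) = -30566 + \frac{16263}{35} = - \frac{1053547}{35}$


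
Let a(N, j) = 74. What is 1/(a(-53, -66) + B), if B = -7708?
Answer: -1/7634 ≈ -0.00013099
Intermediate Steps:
1/(a(-53, -66) + B) = 1/(74 - 7708) = 1/(-7634) = -1/7634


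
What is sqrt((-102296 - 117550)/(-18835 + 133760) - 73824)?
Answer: 3*I*sqrt(4333664964718)/22985 ≈ 271.71*I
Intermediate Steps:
sqrt((-102296 - 117550)/(-18835 + 133760) - 73824) = sqrt(-219846/114925 - 73824) = sqrt(-8484443046/114925) = 3*I*sqrt(4333664964718)/22985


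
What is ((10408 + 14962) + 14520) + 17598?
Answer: 57488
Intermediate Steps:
((10408 + 14962) + 14520) + 17598 = (25370 + 14520) + 17598 = 39890 + 17598 = 57488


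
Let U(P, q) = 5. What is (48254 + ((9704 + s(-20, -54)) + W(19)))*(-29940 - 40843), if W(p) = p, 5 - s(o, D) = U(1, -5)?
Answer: -4103785991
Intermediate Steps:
s(o, D) = 0 (s(o, D) = 5 - 1*5 = 5 - 5 = 0)
(48254 + ((9704 + s(-20, -54)) + W(19)))*(-29940 - 40843) = (48254 + ((9704 + 0) + 19))*(-29940 - 40843) = (48254 + (9704 + 19))*(-70783) = (48254 + 9723)*(-70783) = 57977*(-70783) = -4103785991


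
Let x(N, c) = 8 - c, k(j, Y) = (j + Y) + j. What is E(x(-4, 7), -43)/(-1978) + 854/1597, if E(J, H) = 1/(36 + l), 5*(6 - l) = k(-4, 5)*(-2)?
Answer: 344591263/644408664 ≈ 0.53474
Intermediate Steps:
k(j, Y) = Y + 2*j (k(j, Y) = (Y + j) + j = Y + 2*j)
l = 24/5 (l = 6 - (5 + 2*(-4))*(-2)/5 = 6 - (5 - 8)*(-2)/5 = 6 - (-3)*(-2)/5 = 6 - ⅕*6 = 6 - 6/5 = 24/5 ≈ 4.8000)
E(J, H) = 5/204 (E(J, H) = 1/(36 + 24/5) = 1/(204/5) = 5/204)
E(x(-4, 7), -43)/(-1978) + 854/1597 = (5/204)/(-1978) + 854/1597 = (5/204)*(-1/1978) + 854*(1/1597) = -5/403512 + 854/1597 = 344591263/644408664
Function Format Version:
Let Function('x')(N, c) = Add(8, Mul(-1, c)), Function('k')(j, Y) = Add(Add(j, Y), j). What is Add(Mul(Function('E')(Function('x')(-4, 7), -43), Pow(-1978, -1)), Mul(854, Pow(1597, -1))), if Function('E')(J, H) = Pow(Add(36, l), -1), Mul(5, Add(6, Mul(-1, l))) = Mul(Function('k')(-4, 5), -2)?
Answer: Rational(344591263, 644408664) ≈ 0.53474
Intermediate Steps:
Function('k')(j, Y) = Add(Y, Mul(2, j)) (Function('k')(j, Y) = Add(Add(Y, j), j) = Add(Y, Mul(2, j)))
l = Rational(24, 5) (l = Add(6, Mul(Rational(-1, 5), Mul(Add(5, Mul(2, -4)), -2))) = Add(6, Mul(Rational(-1, 5), Mul(Add(5, -8), -2))) = Add(6, Mul(Rational(-1, 5), Mul(-3, -2))) = Add(6, Mul(Rational(-1, 5), 6)) = Add(6, Rational(-6, 5)) = Rational(24, 5) ≈ 4.8000)
Function('E')(J, H) = Rational(5, 204) (Function('E')(J, H) = Pow(Add(36, Rational(24, 5)), -1) = Pow(Rational(204, 5), -1) = Rational(5, 204))
Add(Mul(Function('E')(Function('x')(-4, 7), -43), Pow(-1978, -1)), Mul(854, Pow(1597, -1))) = Add(Mul(Rational(5, 204), Pow(-1978, -1)), Mul(854, Pow(1597, -1))) = Add(Mul(Rational(5, 204), Rational(-1, 1978)), Mul(854, Rational(1, 1597))) = Add(Rational(-5, 403512), Rational(854, 1597)) = Rational(344591263, 644408664)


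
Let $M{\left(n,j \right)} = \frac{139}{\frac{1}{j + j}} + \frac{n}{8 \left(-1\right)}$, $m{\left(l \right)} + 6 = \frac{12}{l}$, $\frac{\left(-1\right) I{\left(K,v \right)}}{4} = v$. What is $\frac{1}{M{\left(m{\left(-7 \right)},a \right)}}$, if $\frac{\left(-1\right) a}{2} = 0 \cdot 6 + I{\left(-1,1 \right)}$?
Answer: $\frac{28}{62299} \approx 0.00044945$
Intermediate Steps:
$I{\left(K,v \right)} = - 4 v$
$m{\left(l \right)} = -6 + \frac{12}{l}$
$a = 8$ ($a = - 2 \left(0 \cdot 6 - 4\right) = - 2 \left(0 - 4\right) = \left(-2\right) \left(-4\right) = 8$)
$M{\left(n,j \right)} = 278 j - \frac{n}{8}$ ($M{\left(n,j \right)} = \frac{139}{\frac{1}{2 j}} + \frac{n}{-8} = \frac{139}{\frac{1}{2} \frac{1}{j}} + n \left(- \frac{1}{8}\right) = 139 \cdot 2 j - \frac{n}{8} = 278 j - \frac{n}{8}$)
$\frac{1}{M{\left(m{\left(-7 \right)},a \right)}} = \frac{1}{278 \cdot 8 - \frac{-6 + \frac{12}{-7}}{8}} = \frac{1}{2224 - \frac{-6 + 12 \left(- \frac{1}{7}\right)}{8}} = \frac{1}{2224 - \frac{-6 - \frac{12}{7}}{8}} = \frac{1}{2224 - - \frac{27}{28}} = \frac{1}{2224 + \frac{27}{28}} = \frac{1}{\frac{62299}{28}} = \frac{28}{62299}$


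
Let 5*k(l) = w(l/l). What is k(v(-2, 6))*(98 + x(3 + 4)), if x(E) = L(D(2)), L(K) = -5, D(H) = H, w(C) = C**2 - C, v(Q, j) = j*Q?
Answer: 0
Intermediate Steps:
v(Q, j) = Q*j
k(l) = 0 (k(l) = ((l/l)*(-1 + l/l))/5 = (1*(-1 + 1))/5 = (1*0)/5 = (1/5)*0 = 0)
x(E) = -5
k(v(-2, 6))*(98 + x(3 + 4)) = 0*(98 - 5) = 0*93 = 0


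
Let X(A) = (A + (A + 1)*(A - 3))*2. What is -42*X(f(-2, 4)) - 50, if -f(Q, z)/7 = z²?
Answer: -1062902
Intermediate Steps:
f(Q, z) = -7*z²
X(A) = 2*A + 2*(1 + A)*(-3 + A) (X(A) = (A + (1 + A)*(-3 + A))*2 = 2*A + 2*(1 + A)*(-3 + A))
-42*X(f(-2, 4)) - 50 = -42*(-6 - (-14)*4² + 2*(-7*4²)²) - 50 = -42*(-6 - (-14)*16 + 2*(-7*16)²) - 50 = -42*(-6 - 2*(-112) + 2*(-112)²) - 50 = -42*(-6 + 224 + 2*12544) - 50 = -42*(-6 + 224 + 25088) - 50 = -42*25306 - 50 = -1062852 - 50 = -1062902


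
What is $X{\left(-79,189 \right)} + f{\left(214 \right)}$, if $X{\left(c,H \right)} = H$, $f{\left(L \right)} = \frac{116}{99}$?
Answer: $\frac{18827}{99} \approx 190.17$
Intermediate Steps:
$f{\left(L \right)} = \frac{116}{99}$ ($f{\left(L \right)} = 116 \cdot \frac{1}{99} = \frac{116}{99}$)
$X{\left(-79,189 \right)} + f{\left(214 \right)} = 189 + \frac{116}{99} = \frac{18827}{99}$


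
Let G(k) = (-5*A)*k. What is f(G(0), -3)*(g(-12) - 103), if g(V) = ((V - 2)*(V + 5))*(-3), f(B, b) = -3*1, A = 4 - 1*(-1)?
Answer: 1191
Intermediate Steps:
A = 5 (A = 4 + 1 = 5)
G(k) = -25*k (G(k) = (-5*5)*k = -25*k)
f(B, b) = -3
g(V) = -3*(-2 + V)*(5 + V) (g(V) = ((-2 + V)*(5 + V))*(-3) = -3*(-2 + V)*(5 + V))
f(G(0), -3)*(g(-12) - 103) = -3*((30 - 9*(-12) - 3*(-12)**2) - 103) = -3*((30 + 108 - 3*144) - 103) = -3*((30 + 108 - 432) - 103) = -3*(-294 - 103) = -3*(-397) = 1191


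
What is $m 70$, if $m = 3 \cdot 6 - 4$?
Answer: $980$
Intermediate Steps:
$m = 14$ ($m = 18 - 4 = 14$)
$m 70 = 14 \cdot 70 = 980$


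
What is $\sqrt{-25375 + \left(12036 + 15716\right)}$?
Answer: $\sqrt{2377} \approx 48.755$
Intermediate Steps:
$\sqrt{-25375 + \left(12036 + 15716\right)} = \sqrt{-25375 + 27752} = \sqrt{2377}$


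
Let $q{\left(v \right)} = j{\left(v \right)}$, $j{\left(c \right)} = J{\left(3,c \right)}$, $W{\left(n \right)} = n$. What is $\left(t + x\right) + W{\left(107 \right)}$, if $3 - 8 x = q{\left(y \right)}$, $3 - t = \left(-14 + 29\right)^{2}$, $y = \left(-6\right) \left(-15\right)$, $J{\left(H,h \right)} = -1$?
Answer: $- \frac{229}{2} \approx -114.5$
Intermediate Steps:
$y = 90$
$j{\left(c \right)} = -1$
$t = -222$ ($t = 3 - \left(-14 + 29\right)^{2} = 3 - 15^{2} = 3 - 225 = -222$)
$q{\left(v \right)} = -1$
$x = \frac{1}{2}$ ($x = \frac{3}{8} - - \frac{1}{8} = \frac{3}{8} + \frac{1}{8} = \frac{1}{2} \approx 0.5$)
$\left(t + x\right) + W{\left(107 \right)} = \left(-222 + \frac{1}{2}\right) + 107 = - \frac{443}{2} + 107 = - \frac{229}{2}$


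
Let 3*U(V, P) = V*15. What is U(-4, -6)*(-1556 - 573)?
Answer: 42580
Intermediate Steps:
U(V, P) = 5*V (U(V, P) = (V*15)/3 = (15*V)/3 = 5*V)
U(-4, -6)*(-1556 - 573) = (5*(-4))*(-1556 - 573) = -20*(-2129) = 42580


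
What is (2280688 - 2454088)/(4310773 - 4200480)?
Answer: -173400/110293 ≈ -1.5722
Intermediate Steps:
(2280688 - 2454088)/(4310773 - 4200480) = -173400/110293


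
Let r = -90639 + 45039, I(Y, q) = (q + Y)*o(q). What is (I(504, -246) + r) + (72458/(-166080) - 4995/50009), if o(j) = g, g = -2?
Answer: -191510323814621/4152747360 ≈ -46117.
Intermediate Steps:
o(j) = -2
I(Y, q) = -2*Y - 2*q (I(Y, q) = (q + Y)*(-2) = (Y + q)*(-2) = -2*Y - 2*q)
r = -45600
(I(504, -246) + r) + (72458/(-166080) - 4995/50009) = ((-2*504 - 2*(-246)) - 45600) + (72458/(-166080) - 4995/50009) = ((-1008 + 492) - 45600) + (72458*(-1/166080) - 4995*1/50009) = (-516 - 45600) + (-36229/83040 - 4995/50009) = -46116 - 2226560861/4152747360 = -191510323814621/4152747360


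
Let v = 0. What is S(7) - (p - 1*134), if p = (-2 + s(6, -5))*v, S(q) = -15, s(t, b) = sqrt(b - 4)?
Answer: 119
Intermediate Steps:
s(t, b) = sqrt(-4 + b)
p = 0 (p = (-2 + sqrt(-4 - 5))*0 = (-2 + sqrt(-9))*0 = (-2 + 3*I)*0 = 0)
S(7) - (p - 1*134) = -15 - (0 - 1*134) = -15 - (0 - 134) = -15 - 1*(-134) = -15 + 134 = 119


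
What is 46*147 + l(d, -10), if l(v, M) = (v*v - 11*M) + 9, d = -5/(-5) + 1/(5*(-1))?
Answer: 172041/25 ≈ 6881.6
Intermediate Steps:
d = ⅘ (d = -5*(-⅕) + 1/(-5) = 1 + 1*(-⅕) = 1 - ⅕ = ⅘ ≈ 0.80000)
l(v, M) = 9 + v² - 11*M (l(v, M) = (v² - 11*M) + 9 = 9 + v² - 11*M)
46*147 + l(d, -10) = 46*147 + (9 + (⅘)² - 11*(-10)) = 6762 + (9 + 16/25 + 110) = 6762 + 2991/25 = 172041/25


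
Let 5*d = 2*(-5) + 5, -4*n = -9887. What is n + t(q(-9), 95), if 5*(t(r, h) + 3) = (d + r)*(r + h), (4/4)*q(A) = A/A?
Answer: 9875/4 ≈ 2468.8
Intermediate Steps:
n = 9887/4 (n = -1/4*(-9887) = 9887/4 ≈ 2471.8)
d = -1 (d = (2*(-5) + 5)/5 = (-10 + 5)/5 = (1/5)*(-5) = -1)
q(A) = 1 (q(A) = A/A = 1)
t(r, h) = -3 + (-1 + r)*(h + r)/5 (t(r, h) = -3 + ((-1 + r)*(r + h))/5 = -3 + ((-1 + r)*(h + r))/5 = -3 + (-1 + r)*(h + r)/5)
n + t(q(-9), 95) = 9887/4 + (-3 - 1/5*95 - 1/5*1 + (1/5)*1**2 + (1/5)*95*1) = 9887/4 + (-3 - 19 - 1/5 + (1/5)*1 + 19) = 9887/4 + (-3 - 19 - 1/5 + 1/5 + 19) = 9887/4 - 3 = 9875/4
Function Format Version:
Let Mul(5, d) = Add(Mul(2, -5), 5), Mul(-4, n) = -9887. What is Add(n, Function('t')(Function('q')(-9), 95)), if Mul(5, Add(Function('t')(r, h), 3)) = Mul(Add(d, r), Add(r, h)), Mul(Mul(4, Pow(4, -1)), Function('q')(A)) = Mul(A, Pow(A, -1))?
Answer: Rational(9875, 4) ≈ 2468.8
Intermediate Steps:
n = Rational(9887, 4) (n = Mul(Rational(-1, 4), -9887) = Rational(9887, 4) ≈ 2471.8)
d = -1 (d = Mul(Rational(1, 5), Add(Mul(2, -5), 5)) = Mul(Rational(1, 5), Add(-10, 5)) = Mul(Rational(1, 5), -5) = -1)
Function('q')(A) = 1 (Function('q')(A) = Mul(A, Pow(A, -1)) = 1)
Function('t')(r, h) = Add(-3, Mul(Rational(1, 5), Add(-1, r), Add(h, r))) (Function('t')(r, h) = Add(-3, Mul(Rational(1, 5), Mul(Add(-1, r), Add(r, h)))) = Add(-3, Mul(Rational(1, 5), Mul(Add(-1, r), Add(h, r)))) = Add(-3, Mul(Rational(1, 5), Add(-1, r), Add(h, r))))
Add(n, Function('t')(Function('q')(-9), 95)) = Add(Rational(9887, 4), Add(-3, Mul(Rational(-1, 5), 95), Mul(Rational(-1, 5), 1), Mul(Rational(1, 5), Pow(1, 2)), Mul(Rational(1, 5), 95, 1))) = Add(Rational(9887, 4), Add(-3, -19, Rational(-1, 5), Mul(Rational(1, 5), 1), 19)) = Add(Rational(9887, 4), Add(-3, -19, Rational(-1, 5), Rational(1, 5), 19)) = Add(Rational(9887, 4), -3) = Rational(9875, 4)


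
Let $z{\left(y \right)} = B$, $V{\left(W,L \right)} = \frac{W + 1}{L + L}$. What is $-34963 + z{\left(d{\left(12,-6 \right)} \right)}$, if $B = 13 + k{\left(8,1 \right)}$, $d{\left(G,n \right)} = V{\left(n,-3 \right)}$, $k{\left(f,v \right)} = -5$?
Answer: $-34955$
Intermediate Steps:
$V{\left(W,L \right)} = \frac{1 + W}{2 L}$
$d{\left(G,n \right)} = - \frac{1}{6} - \frac{n}{6}$ ($d{\left(G,n \right)} = \frac{1 + n}{2 \left(-3\right)} = \frac{1}{2} \left(- \frac{1}{3}\right) \left(1 + n\right) = - \frac{1}{6} - \frac{n}{6}$)
$B = 8$ ($B = 13 - 5 = 8$)
$z{\left(y \right)} = 8$
$-34963 + z{\left(d{\left(12,-6 \right)} \right)} = -34963 + 8 = -34955$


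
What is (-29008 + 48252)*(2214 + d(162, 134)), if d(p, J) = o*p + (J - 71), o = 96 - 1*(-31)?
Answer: 439744644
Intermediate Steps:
o = 127 (o = 96 + 31 = 127)
d(p, J) = -71 + J + 127*p (d(p, J) = 127*p + (J - 71) = 127*p + (-71 + J) = -71 + J + 127*p)
(-29008 + 48252)*(2214 + d(162, 134)) = (-29008 + 48252)*(2214 + (-71 + 134 + 127*162)) = 19244*(2214 + (-71 + 134 + 20574)) = 19244*(2214 + 20637) = 19244*22851 = 439744644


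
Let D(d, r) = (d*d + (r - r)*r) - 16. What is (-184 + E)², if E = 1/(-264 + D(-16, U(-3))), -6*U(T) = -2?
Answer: 19509889/576 ≈ 33871.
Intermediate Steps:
U(T) = ⅓ (U(T) = -⅙*(-2) = ⅓)
D(d, r) = -16 + d² (D(d, r) = (d² + 0*r) - 16 = (d² + 0) - 16 = d² - 16 = -16 + d²)
E = -1/24 (E = 1/(-264 + (-16 + (-16)²)) = 1/(-264 + (-16 + 256)) = 1/(-264 + 240) = 1/(-24) = -1/24 ≈ -0.041667)
(-184 + E)² = (-184 - 1/24)² = (-4417/24)² = 19509889/576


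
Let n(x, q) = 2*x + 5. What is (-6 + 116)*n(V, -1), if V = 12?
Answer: 3190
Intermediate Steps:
n(x, q) = 5 + 2*x
(-6 + 116)*n(V, -1) = (-6 + 116)*(5 + 2*12) = 110*(5 + 24) = 110*29 = 3190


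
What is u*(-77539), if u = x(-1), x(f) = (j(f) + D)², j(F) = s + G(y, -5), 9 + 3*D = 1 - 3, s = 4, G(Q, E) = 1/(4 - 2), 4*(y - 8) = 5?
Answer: -1938475/36 ≈ -53847.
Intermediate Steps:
y = 37/4 (y = 8 + (¼)*5 = 8 + 5/4 = 37/4 ≈ 9.2500)
G(Q, E) = ½ (G(Q, E) = 1/2 = ½)
D = -11/3 (D = -3 + (1 - 3)/3 = -3 + (⅓)*(-2) = -3 - ⅔ = -11/3 ≈ -3.6667)
j(F) = 9/2 (j(F) = 4 + ½ = 9/2)
x(f) = 25/36 (x(f) = (9/2 - 11/3)² = (⅚)² = 25/36)
u = 25/36 ≈ 0.69444
u*(-77539) = (25/36)*(-77539) = -1938475/36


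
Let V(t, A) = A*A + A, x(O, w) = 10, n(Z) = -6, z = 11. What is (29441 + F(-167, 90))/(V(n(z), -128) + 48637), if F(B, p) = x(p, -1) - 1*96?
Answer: 9785/21631 ≈ 0.45236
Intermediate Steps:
V(t, A) = A + A² (V(t, A) = A² + A = A + A²)
F(B, p) = -86 (F(B, p) = 10 - 1*96 = 10 - 96 = -86)
(29441 + F(-167, 90))/(V(n(z), -128) + 48637) = (29441 - 86)/(-128*(1 - 128) + 48637) = 29355/(-128*(-127) + 48637) = 29355/(16256 + 48637) = 29355/64893 = 29355*(1/64893) = 9785/21631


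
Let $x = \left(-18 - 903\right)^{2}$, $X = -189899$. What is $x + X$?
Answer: $658342$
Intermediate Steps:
$x = 848241$ ($x = \left(-921\right)^{2} = 848241$)
$x + X = 848241 - 189899 = 658342$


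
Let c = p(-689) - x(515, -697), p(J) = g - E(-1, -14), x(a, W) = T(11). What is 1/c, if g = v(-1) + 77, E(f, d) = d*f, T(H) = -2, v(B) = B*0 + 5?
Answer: 1/70 ≈ 0.014286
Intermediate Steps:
v(B) = 5 (v(B) = 0 + 5 = 5)
x(a, W) = -2
g = 82 (g = 5 + 77 = 82)
p(J) = 68 (p(J) = 82 - (-14)*(-1) = 82 - 1*14 = 82 - 14 = 68)
c = 70 (c = 68 - 1*(-2) = 68 + 2 = 70)
1/c = 1/70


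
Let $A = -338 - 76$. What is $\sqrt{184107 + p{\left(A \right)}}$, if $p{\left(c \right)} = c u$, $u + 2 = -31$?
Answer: $\sqrt{197769} \approx 444.71$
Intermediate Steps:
$u = -33$ ($u = -2 - 31 = -33$)
$A = -414$
$p{\left(c \right)} = - 33 c$ ($p{\left(c \right)} = c \left(-33\right) = - 33 c$)
$\sqrt{184107 + p{\left(A \right)}} = \sqrt{184107 - -13662} = \sqrt{184107 + 13662} = \sqrt{197769}$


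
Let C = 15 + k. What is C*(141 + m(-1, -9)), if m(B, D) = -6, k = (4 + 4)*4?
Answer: 6345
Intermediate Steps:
k = 32 (k = 8*4 = 32)
C = 47 (C = 15 + 32 = 47)
C*(141 + m(-1, -9)) = 47*(141 - 6) = 47*135 = 6345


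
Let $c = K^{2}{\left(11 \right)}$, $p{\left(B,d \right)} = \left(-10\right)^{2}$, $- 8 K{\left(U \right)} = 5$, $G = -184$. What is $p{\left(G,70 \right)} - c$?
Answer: $\frac{6375}{64} \approx 99.609$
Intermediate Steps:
$K{\left(U \right)} = - \frac{5}{8}$ ($K{\left(U \right)} = \left(- \frac{1}{8}\right) 5 = - \frac{5}{8}$)
$p{\left(B,d \right)} = 100$
$c = \frac{25}{64}$ ($c = \left(- \frac{5}{8}\right)^{2} = \frac{25}{64} \approx 0.39063$)
$p{\left(G,70 \right)} - c = 100 - \frac{25}{64} = \frac{6375}{64}$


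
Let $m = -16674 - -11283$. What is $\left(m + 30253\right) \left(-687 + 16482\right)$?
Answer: $392695290$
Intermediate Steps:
$m = -5391$ ($m = -16674 + 11283 = -5391$)
$\left(m + 30253\right) \left(-687 + 16482\right) = \left(-5391 + 30253\right) \left(-687 + 16482\right) = 24862 \cdot 15795 = 392695290$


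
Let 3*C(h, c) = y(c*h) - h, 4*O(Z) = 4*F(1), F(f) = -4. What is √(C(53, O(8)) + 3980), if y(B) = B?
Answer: 5*√1401/3 ≈ 62.383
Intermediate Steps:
O(Z) = -4 (O(Z) = (4*(-4))/4 = (¼)*(-16) = -4)
C(h, c) = -h/3 + c*h/3 (C(h, c) = (c*h - h)/3 = (-h + c*h)/3 = -h/3 + c*h/3)
√(C(53, O(8)) + 3980) = √((⅓)*53*(-1 - 4) + 3980) = √((⅓)*53*(-5) + 3980) = √(-265/3 + 3980) = √(11675/3) = 5*√1401/3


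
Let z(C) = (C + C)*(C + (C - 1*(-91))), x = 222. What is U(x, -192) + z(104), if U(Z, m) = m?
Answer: 62000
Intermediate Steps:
z(C) = 2*C*(91 + 2*C) (z(C) = (2*C)*(C + (C + 91)) = (2*C)*(C + (91 + C)) = (2*C)*(91 + 2*C) = 2*C*(91 + 2*C))
U(x, -192) + z(104) = -192 + 2*104*(91 + 2*104) = -192 + 2*104*(91 + 208) = -192 + 2*104*299 = -192 + 62192 = 62000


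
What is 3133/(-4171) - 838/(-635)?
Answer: 1505843/2648585 ≈ 0.56855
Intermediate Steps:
3133/(-4171) - 838/(-635) = 3133*(-1/4171) - 838*(-1/635) = -3133/4171 + 838/635 = 1505843/2648585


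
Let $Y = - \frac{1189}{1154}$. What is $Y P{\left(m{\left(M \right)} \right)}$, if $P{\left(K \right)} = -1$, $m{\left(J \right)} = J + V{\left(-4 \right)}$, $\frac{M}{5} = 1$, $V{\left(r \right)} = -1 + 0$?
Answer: $\frac{1189}{1154} \approx 1.0303$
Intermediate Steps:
$Y = - \frac{1189}{1154}$ ($Y = \left(-1189\right) \frac{1}{1154} = - \frac{1189}{1154} \approx -1.0303$)
$V{\left(r \right)} = -1$
$M = 5$ ($M = 5 \cdot 1 = 5$)
$m{\left(J \right)} = -1 + J$ ($m{\left(J \right)} = J - 1 = -1 + J$)
$Y P{\left(m{\left(M \right)} \right)} = \left(- \frac{1189}{1154}\right) \left(-1\right) = \frac{1189}{1154}$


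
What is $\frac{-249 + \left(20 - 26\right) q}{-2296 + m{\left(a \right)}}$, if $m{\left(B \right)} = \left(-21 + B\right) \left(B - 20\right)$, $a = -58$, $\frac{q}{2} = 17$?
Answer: $- \frac{453}{3866} \approx -0.11718$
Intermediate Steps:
$q = 34$ ($q = 2 \cdot 17 = 34$)
$m{\left(B \right)} = \left(-21 + B\right) \left(-20 + B\right)$
$\frac{-249 + \left(20 - 26\right) q}{-2296 + m{\left(a \right)}} = \frac{-249 + \left(20 - 26\right) 34}{-2296 + \left(420 + \left(-58\right)^{2} - -2378\right)} = \frac{-249 - 204}{-2296 + \left(420 + 3364 + 2378\right)} = \frac{-249 - 204}{-2296 + 6162} = - \frac{453}{3866}$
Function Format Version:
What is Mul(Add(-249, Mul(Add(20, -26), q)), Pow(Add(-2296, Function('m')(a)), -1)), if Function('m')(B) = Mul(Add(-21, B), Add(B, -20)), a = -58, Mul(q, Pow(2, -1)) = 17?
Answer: Rational(-453, 3866) ≈ -0.11718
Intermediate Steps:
q = 34 (q = Mul(2, 17) = 34)
Function('m')(B) = Mul(Add(-21, B), Add(-20, B))
Mul(Add(-249, Mul(Add(20, -26), q)), Pow(Add(-2296, Function('m')(a)), -1)) = Mul(Add(-249, Mul(Add(20, -26), 34)), Pow(Add(-2296, Add(420, Pow(-58, 2), Mul(-41, -58))), -1)) = Mul(Add(-249, Mul(-6, 34)), Pow(Add(-2296, Add(420, 3364, 2378)), -1)) = Mul(Add(-249, -204), Pow(Add(-2296, 6162), -1)) = Mul(-453, Pow(3866, -1)) = Mul(-453, Rational(1, 3866)) = Rational(-453, 3866)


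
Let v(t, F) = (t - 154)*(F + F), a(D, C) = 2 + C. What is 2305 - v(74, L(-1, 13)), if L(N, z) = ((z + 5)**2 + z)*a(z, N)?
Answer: 56225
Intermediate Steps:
L(N, z) = (2 + N)*(z + (5 + z)**2) (L(N, z) = ((z + 5)**2 + z)*(2 + N) = ((5 + z)**2 + z)*(2 + N) = (z + (5 + z)**2)*(2 + N) = (2 + N)*(z + (5 + z)**2))
v(t, F) = 2*F*(-154 + t) (v(t, F) = (-154 + t)*(2*F) = 2*F*(-154 + t))
2305 - v(74, L(-1, 13)) = 2305 - 2*(2 - 1)*(13 + (5 + 13)**2)*(-154 + 74) = 2305 - 2*1*(13 + 18**2)*(-80) = 2305 - 2*1*(13 + 324)*(-80) = 2305 - 2*1*337*(-80) = 2305 - 2*337*(-80) = 2305 - 1*(-53920) = 2305 + 53920 = 56225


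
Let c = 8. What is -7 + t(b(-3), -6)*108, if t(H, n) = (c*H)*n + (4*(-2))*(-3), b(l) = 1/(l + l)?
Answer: 3449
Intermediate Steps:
b(l) = 1/(2*l)
t(H, n) = 24 + 8*H*n (t(H, n) = (8*H)*n + (4*(-2))*(-3) = 8*H*n - 8*(-3) = 8*H*n + 24 = 24 + 8*H*n)
-7 + t(b(-3), -6)*108 = -7 + (24 + 8*((½)/(-3))*(-6))*108 = -7 + (24 + 8*((½)*(-⅓))*(-6))*108 = -7 + (24 + 8*(-⅙)*(-6))*108 = -7 + (24 + 8)*108 = -7 + 32*108 = -7 + 3456 = 3449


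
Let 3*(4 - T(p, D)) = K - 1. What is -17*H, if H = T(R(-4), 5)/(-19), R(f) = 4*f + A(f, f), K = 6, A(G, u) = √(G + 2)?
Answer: 119/57 ≈ 2.0877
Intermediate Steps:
A(G, u) = √(2 + G)
R(f) = √(2 + f) + 4*f (R(f) = 4*f + √(2 + f) = √(2 + f) + 4*f)
T(p, D) = 7/3 (T(p, D) = 4 - (6 - 1)/3 = 4 - ⅓*5 = 4 - 5/3 = 7/3)
H = -7/57 (H = (7/3)/(-19) = (7/3)*(-1/19) = -7/57 ≈ -0.12281)
-17*H = -17*(-7/57) = 119/57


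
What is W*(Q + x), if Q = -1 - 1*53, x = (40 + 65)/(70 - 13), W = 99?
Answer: -98109/19 ≈ -5163.6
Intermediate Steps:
x = 35/19 (x = 105/57 = 105*(1/57) = 35/19 ≈ 1.8421)
Q = -54 (Q = -1 - 53 = -54)
W*(Q + x) = 99*(-54 + 35/19) = 99*(-991/19) = -98109/19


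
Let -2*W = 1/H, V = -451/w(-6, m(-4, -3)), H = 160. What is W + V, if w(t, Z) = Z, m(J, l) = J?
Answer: 36079/320 ≈ 112.75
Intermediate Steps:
V = 451/4 (V = -451/(-4) = -451*(-1/4) = 451/4 ≈ 112.75)
W = -1/320 (W = -1/2/160 = -1/2*1/160 = -1/320 ≈ -0.0031250)
W + V = -1/320 + 451/4 = 36079/320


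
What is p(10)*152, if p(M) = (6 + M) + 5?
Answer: 3192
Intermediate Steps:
p(M) = 11 + M
p(10)*152 = (11 + 10)*152 = 21*152 = 3192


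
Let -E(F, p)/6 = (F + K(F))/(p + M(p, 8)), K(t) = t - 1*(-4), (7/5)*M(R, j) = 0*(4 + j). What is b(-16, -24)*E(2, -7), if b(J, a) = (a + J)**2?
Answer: 76800/7 ≈ 10971.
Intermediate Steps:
M(R, j) = 0 (M(R, j) = 5*(0*(4 + j))/7 = (5/7)*0 = 0)
K(t) = 4 + t (K(t) = t + 4 = 4 + t)
b(J, a) = (J + a)**2
E(F, p) = -6*(4 + 2*F)/p (E(F, p) = -6*(F + (4 + F))/(p + 0) = -6*(4 + 2*F)/p)
b(-16, -24)*E(2, -7) = (-16 - 24)**2*(12*(-2 - 1*2)/(-7)) = (-40)**2*(12*(-1/7)*(-2 - 2)) = 1600*(12*(-1/7)*(-4)) = 1600*(48/7) = 76800/7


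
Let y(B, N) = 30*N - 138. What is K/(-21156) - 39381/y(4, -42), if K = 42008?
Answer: 64534771/2464674 ≈ 26.184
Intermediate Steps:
y(B, N) = -138 + 30*N
K/(-21156) - 39381/y(4, -42) = 42008/(-21156) - 39381/(-138 + 30*(-42)) = 42008*(-1/21156) - 39381/(-138 - 1260) = -10502/5289 - 39381/(-1398) = -10502/5289 - 39381*(-1/1398) = -10502/5289 + 13127/466 = 64534771/2464674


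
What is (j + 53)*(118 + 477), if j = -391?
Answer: -201110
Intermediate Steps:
(j + 53)*(118 + 477) = (-391 + 53)*(118 + 477) = -338*595 = -201110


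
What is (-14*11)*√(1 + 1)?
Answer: -154*√2 ≈ -217.79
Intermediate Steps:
(-14*11)*√(1 + 1) = -154*√2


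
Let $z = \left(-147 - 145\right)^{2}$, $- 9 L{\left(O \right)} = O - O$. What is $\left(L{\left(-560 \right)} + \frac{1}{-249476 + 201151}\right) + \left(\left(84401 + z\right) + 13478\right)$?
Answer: $\frac{8850385474}{48325} \approx 1.8314 \cdot 10^{5}$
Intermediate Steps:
$L{\left(O \right)} = 0$ ($L{\left(O \right)} = - \frac{O - O}{9} = \left(- \frac{1}{9}\right) 0 = 0$)
$z = 85264$ ($z = \left(-292\right)^{2} = 85264$)
$\left(L{\left(-560 \right)} + \frac{1}{-249476 + 201151}\right) + \left(\left(84401 + z\right) + 13478\right) = \left(0 + \frac{1}{-249476 + 201151}\right) + \left(\left(84401 + 85264\right) + 13478\right) = \left(0 + \frac{1}{-48325}\right) + \left(169665 + 13478\right) = \left(0 - \frac{1}{48325}\right) + 183143 = - \frac{1}{48325} + 183143 = \frac{8850385474}{48325}$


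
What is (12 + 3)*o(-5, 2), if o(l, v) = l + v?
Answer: -45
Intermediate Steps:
(12 + 3)*o(-5, 2) = (12 + 3)*(-5 + 2) = 15*(-3) = -45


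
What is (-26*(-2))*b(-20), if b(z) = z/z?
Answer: 52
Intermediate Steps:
b(z) = 1
(-26*(-2))*b(-20) = -26*(-2)*1 = 52*1 = 52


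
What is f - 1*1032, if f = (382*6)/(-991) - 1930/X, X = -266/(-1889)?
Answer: -1942804567/131803 ≈ -14740.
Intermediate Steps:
X = 266/1889 (X = -266*(-1/1889) = 266/1889 ≈ 0.14082)
f = -1806783871/131803 (f = (382*6)/(-991) - 1930/266/1889 = 2292*(-1/991) - 1930*1889/266 = -2292/991 - 1822885/133 = -1806783871/131803 ≈ -13708.)
f - 1*1032 = -1806783871/131803 - 1*1032 = -1806783871/131803 - 1032 = -1942804567/131803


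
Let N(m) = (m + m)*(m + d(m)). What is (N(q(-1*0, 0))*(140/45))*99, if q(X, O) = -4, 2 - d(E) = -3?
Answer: -2464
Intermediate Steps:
d(E) = 5 (d(E) = 2 - 1*(-3) = 2 + 3 = 5)
N(m) = 2*m*(5 + m) (N(m) = (m + m)*(m + 5) = (2*m)*(5 + m) = 2*m*(5 + m))
(N(q(-1*0, 0))*(140/45))*99 = ((2*(-4)*(5 - 4))*(140/45))*99 = ((2*(-4)*1)*(140*(1/45)))*99 = -8*28/9*99 = -224/9*99 = -2464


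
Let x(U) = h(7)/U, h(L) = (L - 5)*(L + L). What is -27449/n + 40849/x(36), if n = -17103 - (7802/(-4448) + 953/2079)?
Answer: 29071395343397349/553511573867 ≈ 52522.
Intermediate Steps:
h(L) = 2*L*(-5 + L) (h(L) = (-5 + L)*(2*L) = 2*L*(-5 + L))
n = -79073081981/4623696 (n = -17103 - (7802*(-1/4448) + 953*(1/2079)) = -17103 - (-3901/2224 + 953/2079) = -17103 - 1*(-5990707/4623696) = -17103 + 5990707/4623696 = -79073081981/4623696 ≈ -17102.)
x(U) = 28/U (x(U) = (2*7*(-5 + 7))/U = (2*7*2)/U = 28/U)
-27449/n + 40849/x(36) = -27449/(-79073081981/4623696) + 40849/((28/36)) = -27449*(-4623696/79073081981) + 40849/((28*(1/36))) = 126915831504/79073081981 + 40849/(7/9) = 126915831504/79073081981 + 40849*(9/7) = 126915831504/79073081981 + 367641/7 = 29071395343397349/553511573867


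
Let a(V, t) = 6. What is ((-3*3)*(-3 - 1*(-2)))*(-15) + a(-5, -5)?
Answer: -129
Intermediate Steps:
((-3*3)*(-3 - 1*(-2)))*(-15) + a(-5, -5) = ((-3*3)*(-3 - 1*(-2)))*(-15) + 6 = -9*(-3 + 2)*(-15) + 6 = -9*(-1)*(-15) + 6 = 9*(-15) + 6 = -135 + 6 = -129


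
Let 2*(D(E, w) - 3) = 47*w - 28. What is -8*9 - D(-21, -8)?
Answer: 127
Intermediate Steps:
D(E, w) = -11 + 47*w/2 (D(E, w) = 3 + (47*w - 28)/2 = 3 + (-28 + 47*w)/2 = 3 + (-14 + 47*w/2) = -11 + 47*w/2)
-8*9 - D(-21, -8) = -8*9 - (-11 + (47/2)*(-8)) = -72 - (-11 - 188) = -72 - 1*(-199) = -72 + 199 = 127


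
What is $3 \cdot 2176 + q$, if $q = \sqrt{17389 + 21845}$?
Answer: $6528 + \sqrt{39234} \approx 6726.1$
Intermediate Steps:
$q = \sqrt{39234} \approx 198.08$
$3 \cdot 2176 + q = 3 \cdot 2176 + \sqrt{39234} = 6528 + \sqrt{39234}$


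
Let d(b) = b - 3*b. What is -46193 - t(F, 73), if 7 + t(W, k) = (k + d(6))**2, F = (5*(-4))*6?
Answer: -49907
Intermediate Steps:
d(b) = -2*b
F = -120 (F = -20*6 = -120)
t(W, k) = -7 + (-12 + k)**2 (t(W, k) = -7 + (k - 2*6)**2 = -7 + (k - 12)**2 = -7 + (-12 + k)**2)
-46193 - t(F, 73) = -46193 - (-7 + (-12 + 73)**2) = -46193 - (-7 + 61**2) = -46193 - (-7 + 3721) = -46193 - 1*3714 = -46193 - 3714 = -49907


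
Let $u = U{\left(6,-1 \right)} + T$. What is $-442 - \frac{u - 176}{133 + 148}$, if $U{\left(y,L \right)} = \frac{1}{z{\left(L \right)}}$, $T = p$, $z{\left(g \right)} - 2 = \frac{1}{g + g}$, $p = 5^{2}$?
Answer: $- \frac{372155}{843} \approx -441.46$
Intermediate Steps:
$p = 25$
$z{\left(g \right)} = 2 + \frac{1}{2 g}$ ($z{\left(g \right)} = 2 + \frac{1}{g + g} = 2 + \frac{1}{2 g}$)
$T = 25$
$U{\left(y,L \right)} = \frac{1}{2 + \frac{1}{2 L}}$
$u = \frac{77}{3}$ ($u = 2 \left(-1\right) \frac{1}{1 + 4 \left(-1\right)} + 25 = 2 \left(-1\right) \frac{1}{1 - 4} + 25 = 2 \left(-1\right) \frac{1}{-3} + 25 = 2 \left(-1\right) \left(- \frac{1}{3}\right) + 25 = \frac{2}{3} + 25 = \frac{77}{3} \approx 25.667$)
$-442 - \frac{u - 176}{133 + 148} = -442 - \frac{\frac{77}{3} - 176}{133 + 148} = -442 - - \frac{451}{3 \cdot 281} = -442 - \left(- \frac{451}{3}\right) \frac{1}{281} = -442 - - \frac{451}{843} = -442 + \frac{451}{843} = - \frac{372155}{843}$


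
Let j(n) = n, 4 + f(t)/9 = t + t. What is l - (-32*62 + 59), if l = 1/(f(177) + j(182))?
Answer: 6414101/3332 ≈ 1925.0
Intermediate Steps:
f(t) = -36 + 18*t (f(t) = -36 + 9*(t + t) = -36 + 9*(2*t) = -36 + 18*t)
l = 1/3332 (l = 1/((-36 + 18*177) + 182) = 1/((-36 + 3186) + 182) = 1/(3150 + 182) = 1/3332 ≈ 0.00030012)
l - (-32*62 + 59) = 1/3332 - (-32*62 + 59) = 1/3332 - (-1984 + 59) = 1/3332 - 1*(-1925) = 1/3332 + 1925 = 6414101/3332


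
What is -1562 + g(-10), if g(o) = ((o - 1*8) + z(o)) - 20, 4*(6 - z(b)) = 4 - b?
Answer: -3195/2 ≈ -1597.5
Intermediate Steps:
z(b) = 5 + b/4 (z(b) = 6 - (4 - b)/4 = 6 + (-1 + b/4) = 5 + b/4)
g(o) = -23 + 5*o/4 (g(o) = ((o - 1*8) + (5 + o/4)) - 20 = ((o - 8) + (5 + o/4)) - 20 = ((-8 + o) + (5 + o/4)) - 20 = (-3 + 5*o/4) - 20 = -23 + 5*o/4)
-1562 + g(-10) = -1562 + (-23 + (5/4)*(-10)) = -1562 + (-23 - 25/2) = -1562 - 71/2 = -3195/2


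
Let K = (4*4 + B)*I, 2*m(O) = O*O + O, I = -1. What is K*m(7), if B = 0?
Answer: -448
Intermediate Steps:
m(O) = O/2 + O²/2 (m(O) = (O*O + O)/2 = (O² + O)/2 = (O + O²)/2 = O/2 + O²/2)
K = -16 (K = (4*4 + 0)*(-1) = (16 + 0)*(-1) = 16*(-1) = -16)
K*m(7) = -8*7*(1 + 7) = -8*7*8 = -16*28 = -448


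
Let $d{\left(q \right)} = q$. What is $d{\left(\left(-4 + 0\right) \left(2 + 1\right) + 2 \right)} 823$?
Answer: $-8230$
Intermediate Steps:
$d{\left(\left(-4 + 0\right) \left(2 + 1\right) + 2 \right)} 823 = \left(\left(-4 + 0\right) \left(2 + 1\right) + 2\right) 823 = \left(\left(-4\right) 3 + 2\right) 823 = \left(-12 + 2\right) 823 = \left(-10\right) 823 = -8230$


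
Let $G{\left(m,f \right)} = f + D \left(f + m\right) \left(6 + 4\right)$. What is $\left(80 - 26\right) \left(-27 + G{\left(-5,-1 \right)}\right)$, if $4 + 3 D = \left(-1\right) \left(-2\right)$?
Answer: $648$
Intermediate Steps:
$D = - \frac{2}{3}$ ($D = - \frac{4}{3} + \frac{\left(-1\right) \left(-2\right)}{3} = - \frac{4}{3} + \frac{1}{3} \cdot 2 = - \frac{4}{3} + \frac{2}{3} = - \frac{2}{3} \approx -0.66667$)
$G{\left(m,f \right)} = - \frac{20 m}{3} - \frac{17 f}{3}$ ($G{\left(m,f \right)} = f - \frac{2 \left(f + m\right) \left(6 + 4\right)}{3} = f - \frac{2 \left(f + m\right) 10}{3} = f - \frac{2 \left(10 f + 10 m\right)}{3} = f - \left(\frac{20 f}{3} + \frac{20 m}{3}\right) = - \frac{20 m}{3} - \frac{17 f}{3}$)
$\left(80 - 26\right) \left(-27 + G{\left(-5,-1 \right)}\right) = \left(80 - 26\right) \left(-27 - -39\right) = 54 \left(-27 + \left(\frac{100}{3} + \frac{17}{3}\right)\right) = 54 \left(-27 + 39\right) = 54 \cdot 12 = 648$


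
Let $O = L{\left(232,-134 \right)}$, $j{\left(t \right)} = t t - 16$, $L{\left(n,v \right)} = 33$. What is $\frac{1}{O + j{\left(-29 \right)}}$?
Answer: $\frac{1}{858} \approx 0.0011655$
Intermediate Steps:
$j{\left(t \right)} = -16 + t^{2}$ ($j{\left(t \right)} = t^{2} - 16 = -16 + t^{2}$)
$O = 33$
$\frac{1}{O + j{\left(-29 \right)}} = \frac{1}{33 - \left(16 - \left(-29\right)^{2}\right)} = \frac{1}{33 + \left(-16 + 841\right)} = \frac{1}{33 + 825} = \frac{1}{858}$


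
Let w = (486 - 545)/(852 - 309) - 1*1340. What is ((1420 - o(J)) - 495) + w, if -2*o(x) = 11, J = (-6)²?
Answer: -444835/1086 ≈ -409.61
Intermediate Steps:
J = 36
o(x) = -11/2 (o(x) = -½*11 = -11/2)
w = -727679/543 (w = -59/543 - 1340 = -727679/543 ≈ -1340.1)
((1420 - o(J)) - 495) + w = ((1420 - 1*(-11/2)) - 495) - 727679/543 = ((1420 + 11/2) - 495) - 727679/543 = (2851/2 - 495) - 727679/543 = 1861/2 - 727679/543 = -444835/1086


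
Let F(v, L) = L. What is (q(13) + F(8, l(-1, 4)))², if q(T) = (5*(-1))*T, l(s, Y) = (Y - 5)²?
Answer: 4096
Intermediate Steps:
l(s, Y) = (-5 + Y)²
q(T) = -5*T
(q(13) + F(8, l(-1, 4)))² = (-5*13 + (-5 + 4)²)² = (-65 + (-1)²)² = (-65 + 1)² = (-64)² = 4096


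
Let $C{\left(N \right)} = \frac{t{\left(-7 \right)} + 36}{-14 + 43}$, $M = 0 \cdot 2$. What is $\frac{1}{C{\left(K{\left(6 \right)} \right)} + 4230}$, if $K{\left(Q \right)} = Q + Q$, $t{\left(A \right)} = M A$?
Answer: $\frac{29}{122706} \approx 0.00023634$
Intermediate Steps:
$M = 0$
$t{\left(A \right)} = 0$ ($t{\left(A \right)} = 0 A = 0$)
$K{\left(Q \right)} = 2 Q$
$C{\left(N \right)} = \frac{36}{29}$ ($C{\left(N \right)} = \frac{0 + 36}{-14 + 43} = \frac{36}{29}$)
$\frac{1}{C{\left(K{\left(6 \right)} \right)} + 4230} = \frac{1}{\frac{36}{29} + 4230} = \frac{1}{\frac{122706}{29}} = \frac{29}{122706}$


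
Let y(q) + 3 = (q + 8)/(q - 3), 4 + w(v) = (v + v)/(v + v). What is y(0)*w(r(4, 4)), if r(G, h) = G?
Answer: 17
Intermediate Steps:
w(v) = -3 (w(v) = -4 + (v + v)/(v + v) = -4 + (2*v)/((2*v)) = -4 + (2*v)*(1/(2*v)) = -4 + 1 = -3)
y(q) = -3 + (8 + q)/(-3 + q) (y(q) = -3 + (q + 8)/(q - 3) = -3 + (8 + q)/(-3 + q))
y(0)*w(r(4, 4)) = ((17 - 2*0)/(-3 + 0))*(-3) = ((17 + 0)/(-3))*(-3) = -⅓*17*(-3) = -17/3*(-3) = 17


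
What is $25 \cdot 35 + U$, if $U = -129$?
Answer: $746$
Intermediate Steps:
$25 \cdot 35 + U = 25 \cdot 35 - 129 = 875 - 129 = 746$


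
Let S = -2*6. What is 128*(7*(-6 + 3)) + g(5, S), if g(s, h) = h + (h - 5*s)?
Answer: -2737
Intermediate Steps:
S = -12
g(s, h) = -5*s + 2*h (g(s, h) = h + (h - 5*s) = -5*s + 2*h)
128*(7*(-6 + 3)) + g(5, S) = 128*(7*(-6 + 3)) + (-5*5 + 2*(-12)) = 128*(7*(-3)) + (-25 - 24) = 128*(-21) - 49 = -2688 - 49 = -2737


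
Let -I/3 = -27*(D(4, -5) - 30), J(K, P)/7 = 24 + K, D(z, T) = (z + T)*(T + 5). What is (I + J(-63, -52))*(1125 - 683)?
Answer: -1194726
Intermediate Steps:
D(z, T) = (5 + T)*(T + z) (D(z, T) = (T + z)*(5 + T) = (5 + T)*(T + z))
J(K, P) = 168 + 7*K (J(K, P) = 7*(24 + K) = 168 + 7*K)
I = -2430 (I = -(-81)*(((-5)**2 + 5*(-5) + 5*4 - 5*4) - 30) = -(-81)*((25 - 25 + 20 - 20) - 30) = -(-81)*(0 - 30) = -(-81)*(-30) = -3*810 = -2430)
(I + J(-63, -52))*(1125 - 683) = (-2430 + (168 + 7*(-63)))*(1125 - 683) = (-2430 + (168 - 441))*442 = (-2430 - 273)*442 = -2703*442 = -1194726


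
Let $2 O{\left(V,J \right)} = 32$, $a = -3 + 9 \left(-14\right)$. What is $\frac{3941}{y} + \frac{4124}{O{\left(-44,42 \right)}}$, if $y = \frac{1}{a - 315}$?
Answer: $- \frac{6998185}{4} \approx -1.7495 \cdot 10^{6}$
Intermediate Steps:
$a = -129$ ($a = -3 - 126 = -129$)
$y = - \frac{1}{444}$ ($y = \frac{1}{-129 - 315} = \frac{1}{-444} = - \frac{1}{444} \approx -0.0022523$)
$O{\left(V,J \right)} = 16$ ($O{\left(V,J \right)} = \frac{1}{2} \cdot 32 = 16$)
$\frac{3941}{y} + \frac{4124}{O{\left(-44,42 \right)}} = \frac{3941}{- \frac{1}{444}} + \frac{4124}{16} = 3941 \left(-444\right) + 4124 \cdot \frac{1}{16} = -1749804 + \frac{1031}{4} = - \frac{6998185}{4}$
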